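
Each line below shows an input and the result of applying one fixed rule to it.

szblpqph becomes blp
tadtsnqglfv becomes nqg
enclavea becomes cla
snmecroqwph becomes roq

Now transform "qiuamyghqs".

myg

In each case the input is transformed by: delete the last 3 characters, then keep only the last 3 characters.
For "qiuamyghqs", step one produces "qiuamyg"; step two turns that into "myg".
(Check on "szblpqph": → "szblp" → "blp" ✓)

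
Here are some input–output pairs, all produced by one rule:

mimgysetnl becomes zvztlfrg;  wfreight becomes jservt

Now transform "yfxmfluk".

lskzsy

Each output is the input with this applied: shift every letter 13 places forward in the alphabet (wrapping around) — i.e. ROT13, then delete the last 2 characters.
For "yfxmfluk", step one produces "lskzsyhx"; step two turns that into "lskzsy".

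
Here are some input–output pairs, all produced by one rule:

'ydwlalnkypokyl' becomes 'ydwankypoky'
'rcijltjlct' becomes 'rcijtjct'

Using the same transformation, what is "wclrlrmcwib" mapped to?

What's happening: remove every "l".
For "wclrlrmcwib" the result is "wcrrmcwib".

wcrrmcwib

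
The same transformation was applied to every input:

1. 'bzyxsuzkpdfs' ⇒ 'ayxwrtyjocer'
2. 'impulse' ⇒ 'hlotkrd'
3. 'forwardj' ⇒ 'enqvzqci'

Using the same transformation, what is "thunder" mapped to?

sgtmcdq

The rule is to shift every letter 1 place backward in the alphabet (wrapping around).
Doing the same to "thunder": "sgtmcdq".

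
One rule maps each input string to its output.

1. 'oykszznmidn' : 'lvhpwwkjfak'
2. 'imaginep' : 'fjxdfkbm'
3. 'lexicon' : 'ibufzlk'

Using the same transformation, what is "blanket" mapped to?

Looking at the pairs, the operation is to shift every letter 3 places backward in the alphabet (wrapping around).
So "blanket" becomes "yixkhbq".

yixkhbq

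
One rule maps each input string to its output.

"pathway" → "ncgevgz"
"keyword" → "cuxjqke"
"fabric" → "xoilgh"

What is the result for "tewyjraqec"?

epxgwkizkc

In each case the input is transformed by: move the first 3 characters to the end (rotate left by 3), then shift every letter 6 places forward in the alphabet (wrapping around).
Working it through for "tewyjraqec": intermediate "yjraqectew", final "epxgwkizkc".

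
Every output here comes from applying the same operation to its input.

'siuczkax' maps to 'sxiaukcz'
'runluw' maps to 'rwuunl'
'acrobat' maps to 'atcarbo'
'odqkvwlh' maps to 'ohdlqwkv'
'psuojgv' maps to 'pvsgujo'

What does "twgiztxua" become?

Each output is the input with this applied: take characters alternately from the front and the back (1st, last, 2nd, 2nd-last, ...).
So "twgiztxua" becomes "tawugxitz".

tawugxitz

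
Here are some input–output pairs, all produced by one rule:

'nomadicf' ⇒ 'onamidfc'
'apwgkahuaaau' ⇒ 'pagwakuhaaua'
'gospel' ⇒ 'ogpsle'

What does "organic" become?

Each output is the input with this applied: swap each adjacent pair of characters (1↔2, 3↔4, ...).
Doing the same to "organic": "roaginc".

roaginc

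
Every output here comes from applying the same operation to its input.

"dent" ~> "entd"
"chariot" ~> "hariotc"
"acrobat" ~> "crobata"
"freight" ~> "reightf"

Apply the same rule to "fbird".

The transformation: move the first character to the end.
Applying that to "fbird" gives "birdf".

birdf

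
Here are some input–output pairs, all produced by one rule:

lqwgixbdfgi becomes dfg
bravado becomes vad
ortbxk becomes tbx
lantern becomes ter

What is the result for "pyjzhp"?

jzh

The transformation: move the last character to the front, then keep only the last 3 characters.
For "pyjzhp", step one produces "ppyjzh"; step two turns that into "jzh".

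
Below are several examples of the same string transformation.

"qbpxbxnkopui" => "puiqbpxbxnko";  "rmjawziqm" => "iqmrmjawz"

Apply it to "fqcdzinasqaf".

qaffqcdzinas

Looking at the pairs, the operation is to move the last 3 characters to the front (rotate right by 3).
On "fqcdzinasqaf" that produces "qaffqcdzinas".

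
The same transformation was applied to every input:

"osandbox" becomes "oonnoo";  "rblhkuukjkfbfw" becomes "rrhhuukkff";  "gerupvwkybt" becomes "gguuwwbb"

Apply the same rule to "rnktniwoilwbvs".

The rule is to keep one character in every 3, starting at position 1 (positions 1st, 4th, 7th, ...), then double every character.
Applying that to "rnktniwoilwbvs" gives "rrttwwllvv".

rrttwwllvv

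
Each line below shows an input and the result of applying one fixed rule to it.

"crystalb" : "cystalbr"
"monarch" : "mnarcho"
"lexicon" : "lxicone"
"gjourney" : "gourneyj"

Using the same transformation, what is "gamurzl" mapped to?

gmurzla

Rule — move the first character to the end, then swap the first and last characters.
"gamurzl" → "amurzlg" → "gmurzla".
(Check on "lexicon": → "exiconl" → "lxicone" ✓)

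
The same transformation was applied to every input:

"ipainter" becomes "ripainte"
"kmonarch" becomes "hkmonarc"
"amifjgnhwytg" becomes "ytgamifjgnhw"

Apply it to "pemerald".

Rule — swap the front and back halves of the string, then move the first 3 characters to the end (rotate left by 3).
"pemerald" → "raldpeme" → "dpemeral".

dpemeral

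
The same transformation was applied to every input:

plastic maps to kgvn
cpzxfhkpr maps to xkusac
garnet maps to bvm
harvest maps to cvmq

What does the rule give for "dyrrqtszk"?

The transformation: shift every letter 5 places backward in the alphabet (wrapping around), then delete the last 3 characters.
Starting from "dyrrqtszk": after the first operation, "ytmmlonuf"; after the second, "ytmmlo".
(Check on "plastic": → "kgvnodx" → "kgvn" ✓)

ytmmlo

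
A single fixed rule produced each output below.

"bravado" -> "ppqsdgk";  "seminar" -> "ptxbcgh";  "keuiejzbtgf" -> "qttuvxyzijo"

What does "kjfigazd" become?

psuvxyzo

The transformation: sort the characters into alphabetical order, then shift every letter 11 places backward in the alphabet (wrapping around).
Working it through for "kjfigazd": intermediate "adfgijkz", final "psuvxyzo".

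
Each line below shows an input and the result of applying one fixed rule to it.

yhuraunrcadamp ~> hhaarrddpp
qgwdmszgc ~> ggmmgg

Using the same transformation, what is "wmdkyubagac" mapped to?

mmyyaacc

Rule — keep one character in every 3, starting at position 2 (positions 2nd, 5th, 8th, ...), then double every character.
On "wmdkyubagac": the first step gives "myac", and the second then gives "mmyyaacc".
(Check on "qgwdmszgc": → "gmg" → "ggmmgg" ✓)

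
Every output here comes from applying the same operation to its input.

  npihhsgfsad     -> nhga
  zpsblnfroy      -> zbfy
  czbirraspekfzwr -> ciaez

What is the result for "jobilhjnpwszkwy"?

What's happening: keep one character in every 3, starting at position 1 (positions 1st, 4th, 7th, ...).
"jobilhjnpwszkwy" → "jijwk".

jijwk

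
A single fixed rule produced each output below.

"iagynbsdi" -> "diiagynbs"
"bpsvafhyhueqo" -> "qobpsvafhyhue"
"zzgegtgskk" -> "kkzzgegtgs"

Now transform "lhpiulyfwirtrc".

The rule is to move the last 2 characters to the front (rotate right by 2).
For "lhpiulyfwirtrc" the result is "rclhpiulyfwirt".

rclhpiulyfwirt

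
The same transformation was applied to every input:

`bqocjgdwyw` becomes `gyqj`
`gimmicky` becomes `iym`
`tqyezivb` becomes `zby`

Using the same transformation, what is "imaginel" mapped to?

In each case the input is transformed by: swap the front and back halves of the string, then keep one character in every 3, starting at position 1 (positions 1st, 4th, 7th, ...).
"imaginel" → "inelimag" → "ila".

ila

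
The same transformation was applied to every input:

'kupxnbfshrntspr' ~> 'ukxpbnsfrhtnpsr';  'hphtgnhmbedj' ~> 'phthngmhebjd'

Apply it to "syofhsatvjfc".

ysfoshtajvcf

Rule — swap each adjacent pair of characters (1↔2, 3↔4, ...).
Doing the same to "syofhsatvjfc": "ysfoshtajvcf".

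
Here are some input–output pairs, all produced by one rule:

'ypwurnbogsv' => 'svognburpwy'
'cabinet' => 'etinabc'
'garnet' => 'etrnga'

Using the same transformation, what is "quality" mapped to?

The pattern: reverse the string, then swap each adjacent pair of characters (1↔2, 3↔4, ...).
For "quality" the result is "tyliuaq".

tyliuaq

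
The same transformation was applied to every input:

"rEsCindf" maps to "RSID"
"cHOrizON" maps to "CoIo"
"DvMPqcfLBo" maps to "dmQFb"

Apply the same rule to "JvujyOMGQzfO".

jUYmqF

Looking at the pairs, the operation is to flip the case of every letter, then keep every other character starting from the first (positions 1st, 3rd, 5th, ...).
Applying that to "JvujyOMGQzfO" gives "jUYmqF".
(Check on "cHOrizON": → "ChoRIZon" → "CoIo" ✓)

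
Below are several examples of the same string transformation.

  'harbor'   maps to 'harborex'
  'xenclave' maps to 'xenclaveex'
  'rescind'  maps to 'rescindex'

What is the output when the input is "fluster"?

flusterex

In each case the input is transformed by: append "ex".
For "fluster" the result is "flusterex".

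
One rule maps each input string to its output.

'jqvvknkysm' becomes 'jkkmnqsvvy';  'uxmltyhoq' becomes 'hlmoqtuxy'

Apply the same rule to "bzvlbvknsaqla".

aabbkllnqsvvz

Rule — sort the characters into alphabetical order.
For "bzvlbvknsaqla" the result is "aabbkllnqsvvz".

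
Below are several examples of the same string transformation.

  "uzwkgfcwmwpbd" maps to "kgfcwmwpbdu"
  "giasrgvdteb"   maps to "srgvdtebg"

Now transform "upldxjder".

dxjderu

Rule — move the first character to the end, then delete the first 2 characters.
For "upldxjder", step one produces "pldxjderu"; step two turns that into "dxjderu".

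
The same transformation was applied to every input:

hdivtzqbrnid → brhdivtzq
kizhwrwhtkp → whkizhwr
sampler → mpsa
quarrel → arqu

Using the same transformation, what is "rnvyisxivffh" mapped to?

The pattern: delete the last 3 characters, then move the last 2 characters to the front (rotate right by 2).
Working it through for "rnvyisxivffh": intermediate "rnvyisxiv", final "ivrnvyisx".

ivrnvyisx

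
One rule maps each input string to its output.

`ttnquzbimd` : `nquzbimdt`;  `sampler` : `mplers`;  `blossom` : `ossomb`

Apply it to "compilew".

Looking at the pairs, the operation is to move the first 2 characters to the end (rotate left by 2), then delete the last character.
"compilew" → "mpilewc".

mpilewc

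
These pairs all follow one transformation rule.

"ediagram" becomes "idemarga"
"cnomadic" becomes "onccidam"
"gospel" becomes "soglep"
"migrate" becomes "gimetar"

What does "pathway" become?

tapyawh

The transformation: move the first 3 characters to the end (rotate left by 3), then reverse the string.
Applying both steps to "pathway": "hwaypat", then "tapyawh".
(Check on "ediagram": → "agramedi" → "idemarga" ✓)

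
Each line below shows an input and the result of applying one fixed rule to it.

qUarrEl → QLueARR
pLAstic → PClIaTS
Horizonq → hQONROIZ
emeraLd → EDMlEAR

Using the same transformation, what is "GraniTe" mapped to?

The rule is to take characters alternately from the front and the back (1st, last, 2nd, 2nd-last, ...), then flip the case of every letter.
Working it through for "GraniTe": intermediate "GerTain", final "gERtAIN".
(Check on "pLAstic": → "pcLiAts" → "PClIaTS" ✓)

gERtAIN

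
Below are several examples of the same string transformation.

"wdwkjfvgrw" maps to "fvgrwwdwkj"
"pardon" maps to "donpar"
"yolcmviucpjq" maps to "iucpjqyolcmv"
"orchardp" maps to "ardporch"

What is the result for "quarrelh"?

relhquar

Each output is the input with this applied: swap the front and back halves of the string.
On "quarrelh" that produces "relhquar".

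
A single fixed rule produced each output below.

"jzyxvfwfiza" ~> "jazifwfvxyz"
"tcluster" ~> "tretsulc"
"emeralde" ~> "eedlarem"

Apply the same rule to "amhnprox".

Each output is the input with this applied: reverse the string, then move the last character to the front.
Starting from "amhnprox": after the first operation, "xorpnhma"; after the second, "axorpnhm".

axorpnhm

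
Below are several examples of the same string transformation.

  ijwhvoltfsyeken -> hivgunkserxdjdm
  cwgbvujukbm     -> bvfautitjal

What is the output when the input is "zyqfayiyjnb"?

yxpezxhxima

The transformation: shift every letter 1 place backward in the alphabet (wrapping around).
So "zyqfayiyjnb" becomes "yxpezxhxima".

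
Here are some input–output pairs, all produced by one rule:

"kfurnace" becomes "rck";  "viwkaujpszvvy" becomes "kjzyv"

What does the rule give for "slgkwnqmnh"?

kqhs

Each output is the input with this applied: keep one character in every 3, starting at position 1 (positions 1st, 4th, 7th, ...), then move the first character to the end.
"slgkwnqmnh" → "kqhs".
(Check on "kfurnace": → "krc" → "rck" ✓)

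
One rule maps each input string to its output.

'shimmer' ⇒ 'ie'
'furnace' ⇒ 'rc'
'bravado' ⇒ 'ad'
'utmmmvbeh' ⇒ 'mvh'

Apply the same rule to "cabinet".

Looking at the pairs, the operation is to keep one character in every 3, starting at position 3 (positions 3rd, 6th, 9th, ...).
On "cabinet" that produces "be".

be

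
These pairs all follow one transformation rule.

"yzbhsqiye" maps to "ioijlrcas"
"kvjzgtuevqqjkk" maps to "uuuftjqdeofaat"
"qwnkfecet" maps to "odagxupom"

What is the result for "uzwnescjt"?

Looking at the pairs, the operation is to move the last 2 characters to the front (rotate right by 2), then shift every letter 10 places forward in the alphabet (wrapping around).
For "uzwnescjt", step one produces "jtuzwnesc"; step two turns that into "tdejgxocm".
(Check on "qwnkfecet": → "etqwnkfec" → "odagxupom" ✓)

tdejgxocm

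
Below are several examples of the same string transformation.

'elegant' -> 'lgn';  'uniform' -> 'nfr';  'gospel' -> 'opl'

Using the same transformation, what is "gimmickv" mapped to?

imcv

The pattern: keep every other character starting from the second (positions 2nd, 4th, 6th, ...).
So "gimmickv" becomes "imcv".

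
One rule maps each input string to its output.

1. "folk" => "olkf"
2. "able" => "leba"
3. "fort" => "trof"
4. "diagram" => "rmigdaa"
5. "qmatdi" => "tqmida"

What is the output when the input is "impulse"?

uspmlie

Each output is the input with this applied: sort the characters into reverse alphabetical order.
For "impulse" the result is "uspmlie".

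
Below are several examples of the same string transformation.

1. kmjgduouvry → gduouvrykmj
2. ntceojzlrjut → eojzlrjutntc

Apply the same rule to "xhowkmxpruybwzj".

Each output is the input with this applied: move the first 3 characters to the end (rotate left by 3).
For "xhowkmxpruybwzj" the result is "wkmxpruybwzjxho".

wkmxpruybwzjxho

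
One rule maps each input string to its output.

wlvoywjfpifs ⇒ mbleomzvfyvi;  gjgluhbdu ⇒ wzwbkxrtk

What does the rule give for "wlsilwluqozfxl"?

mbiybmbkgepvnb

In each case the input is transformed by: shift every letter 10 places backward in the alphabet (wrapping around).
"wlsilwluqozfxl" → "mbiybmbkgepvnb".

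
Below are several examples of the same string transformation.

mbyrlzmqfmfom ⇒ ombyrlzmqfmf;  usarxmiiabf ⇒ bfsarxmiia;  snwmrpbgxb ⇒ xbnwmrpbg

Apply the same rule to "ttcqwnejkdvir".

The transformation: delete the first character, then move the last 2 characters to the front (rotate right by 2).
"ttcqwnejkdvir" → "tcqwnejkdvir" → "irtcqwnejkdv".

irtcqwnejkdv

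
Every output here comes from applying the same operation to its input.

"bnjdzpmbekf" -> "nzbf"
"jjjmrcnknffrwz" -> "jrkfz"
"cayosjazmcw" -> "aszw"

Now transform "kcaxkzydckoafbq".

Rule — keep one character in every 3, starting at position 2 (positions 2nd, 5th, 8th, ...).
For "kcaxkzydckoafbq" the result is "ckdob".

ckdob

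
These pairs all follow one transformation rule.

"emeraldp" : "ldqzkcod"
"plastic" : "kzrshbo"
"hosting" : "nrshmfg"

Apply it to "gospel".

Each output is the input with this applied: shift every letter 1 place backward in the alphabet (wrapping around), then move the first character to the end.
Applying that to "gospel" gives "nrodkf".

nrodkf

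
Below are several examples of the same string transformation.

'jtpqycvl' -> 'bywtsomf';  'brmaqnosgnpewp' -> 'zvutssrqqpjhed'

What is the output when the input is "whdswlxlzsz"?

The rule is to sort the characters into reverse alphabetical order, then shift every letter 3 places forward in the alphabet (wrapping around).
On "whdswlxlzsz": the first step gives "zzxwwssllhd", and the second then gives "ccazzvvookg".
(Check on "jtpqycvl": → "yvtqpljc" → "bywtsomf" ✓)

ccazzvvookg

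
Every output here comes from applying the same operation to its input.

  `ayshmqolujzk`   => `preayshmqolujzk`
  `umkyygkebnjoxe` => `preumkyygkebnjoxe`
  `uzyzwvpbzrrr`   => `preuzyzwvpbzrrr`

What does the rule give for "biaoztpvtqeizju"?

What's happening: prepend "pre".
Doing the same to "biaoztpvtqeizju": "prebiaoztpvtqeizju".

prebiaoztpvtqeizju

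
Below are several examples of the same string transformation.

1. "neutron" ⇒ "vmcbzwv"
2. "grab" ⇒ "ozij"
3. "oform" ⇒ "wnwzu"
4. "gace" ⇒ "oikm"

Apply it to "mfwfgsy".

unenoag

The transformation: shift every letter 8 places forward in the alphabet (wrapping around).
Applying that to "mfwfgsy" gives "unenoag".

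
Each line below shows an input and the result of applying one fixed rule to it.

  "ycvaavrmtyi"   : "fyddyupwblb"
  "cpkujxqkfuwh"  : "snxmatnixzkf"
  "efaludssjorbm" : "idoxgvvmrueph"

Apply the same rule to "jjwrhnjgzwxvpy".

mzukqmjczaysbm

Each output is the input with this applied: move the first character to the end, then shift every letter 3 places forward in the alphabet (wrapping around).
"jjwrhnjgzwxvpy" → "jwrhnjgzwxvpyj" → "mzukqmjczaysbm".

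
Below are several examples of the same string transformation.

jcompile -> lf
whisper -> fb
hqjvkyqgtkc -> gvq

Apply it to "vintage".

kd

The pattern: shift every letter 3 places backward in the alphabet (wrapping around), then keep one character in every 3, starting at position 3 (positions 3rd, 6th, 9th, ...).
Starting from "vintage": after the first operation, "sfkqxdb"; after the second, "kd".
(Check on "whisper": → "tefpmbo" → "fb" ✓)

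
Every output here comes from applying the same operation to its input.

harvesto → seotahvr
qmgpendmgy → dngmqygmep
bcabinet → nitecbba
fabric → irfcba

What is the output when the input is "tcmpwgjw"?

gwwjctpm

Looking at the pairs, the operation is to swap the front and back halves of the string, then swap each adjacent pair of characters (1↔2, 3↔4, ...).
Applying both steps to "tcmpwgjw": "wgjwtcmp", then "gwwjctpm".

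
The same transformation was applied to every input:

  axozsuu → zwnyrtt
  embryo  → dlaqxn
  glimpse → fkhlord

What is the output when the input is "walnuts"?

The transformation: shift every letter 1 place backward in the alphabet (wrapping around).
On "walnuts" that produces "vzkmtsr".

vzkmtsr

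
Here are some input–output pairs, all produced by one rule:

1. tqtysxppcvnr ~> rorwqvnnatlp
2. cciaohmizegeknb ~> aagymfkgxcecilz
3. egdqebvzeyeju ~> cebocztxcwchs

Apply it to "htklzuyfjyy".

Rule — shift every letter 2 places backward in the alphabet (wrapping around).
So "htklzuyfjyy" becomes "frijxswdhww".

frijxswdhww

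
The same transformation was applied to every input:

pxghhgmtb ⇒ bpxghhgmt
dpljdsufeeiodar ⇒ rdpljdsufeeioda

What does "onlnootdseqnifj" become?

Rule — move the last character to the front.
Doing the same to "onlnootdseqnifj": "jonlnootdseqnif".

jonlnootdseqnif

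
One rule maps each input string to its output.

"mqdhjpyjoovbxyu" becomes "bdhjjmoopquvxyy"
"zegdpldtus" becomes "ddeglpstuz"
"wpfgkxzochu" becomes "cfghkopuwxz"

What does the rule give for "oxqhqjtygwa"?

The pattern: sort the characters into alphabetical order.
Doing the same to "oxqhqjtygwa": "aghjoqqtwxy".

aghjoqqtwxy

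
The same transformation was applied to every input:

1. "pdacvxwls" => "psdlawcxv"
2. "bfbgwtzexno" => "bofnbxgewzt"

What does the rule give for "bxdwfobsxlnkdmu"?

Rule — take characters alternately from the front and the back (1st, last, 2nd, 2nd-last, ...).
Applying that to "bxdwfobsxlnkdmu" gives "buxmddwkfnolbxs".

buxmddwkfnolbxs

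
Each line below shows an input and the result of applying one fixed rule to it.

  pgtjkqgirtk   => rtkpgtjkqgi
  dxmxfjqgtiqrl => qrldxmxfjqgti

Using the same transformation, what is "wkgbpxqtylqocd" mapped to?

ocdwkgbpxqtylq

The rule is to move the last 3 characters to the front (rotate right by 3).
On "wkgbpxqtylqocd" that produces "ocdwkgbpxqtylq".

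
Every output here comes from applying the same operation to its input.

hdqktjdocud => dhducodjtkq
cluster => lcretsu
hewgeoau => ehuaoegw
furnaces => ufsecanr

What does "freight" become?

rfthgie

Each output is the input with this applied: reverse the string, then move the last 2 characters to the front (rotate right by 2).
For "freight" the result is "rfthgie".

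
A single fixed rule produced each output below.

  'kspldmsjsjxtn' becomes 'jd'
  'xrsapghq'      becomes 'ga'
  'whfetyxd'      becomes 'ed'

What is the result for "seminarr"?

ea

The pattern: sort the characters into reverse alphabetical order, then keep only the last 2 characters.
Applying that to "seminarr" gives "ea".
(Check on "xrsapghq": → "xsrqphga" → "ga" ✓)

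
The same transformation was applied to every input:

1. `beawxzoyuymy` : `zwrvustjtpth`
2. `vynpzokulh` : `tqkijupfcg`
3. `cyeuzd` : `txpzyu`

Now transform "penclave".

Looking at the pairs, the operation is to swap each adjacent pair of characters (1↔2, 3↔4, ...), then shift every letter 5 places backward in the alphabet (wrapping around).
"penclave" → "epcnalev" → "zkxivgzq".

zkxivgzq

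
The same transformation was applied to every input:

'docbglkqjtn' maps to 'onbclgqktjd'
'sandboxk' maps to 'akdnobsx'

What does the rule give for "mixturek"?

iktxrume

Rule — swap the first and last characters, then swap each adjacent pair of characters (1↔2, 3↔4, ...).
Working it through for "mixturek": intermediate "kixturem", final "iktxrume".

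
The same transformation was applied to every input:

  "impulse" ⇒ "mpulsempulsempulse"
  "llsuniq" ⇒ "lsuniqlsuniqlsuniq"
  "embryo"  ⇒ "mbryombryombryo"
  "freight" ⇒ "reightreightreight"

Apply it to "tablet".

The rule is to delete the first character, then write the whole string 3 times in a row.
Doing the same to "tablet": "abletabletablet".
(Check on "llsuniq": → "lsuniq" → "lsuniqlsuniqlsuniq" ✓)

abletabletablet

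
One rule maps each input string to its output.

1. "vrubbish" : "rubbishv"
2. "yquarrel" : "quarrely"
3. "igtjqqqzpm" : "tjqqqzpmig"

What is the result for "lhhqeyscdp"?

The pattern: move the last 3 characters to the front (rotate right by 3), then swap the front and back halves of the string.
"lhhqeyscdp" → "cdplhhqeys" → "hqeyscdplh".

hqeyscdplh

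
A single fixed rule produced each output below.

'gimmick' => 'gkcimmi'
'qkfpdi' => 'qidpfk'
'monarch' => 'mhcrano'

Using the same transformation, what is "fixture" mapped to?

Rule — reverse the string, then move the last character to the front.
"fixture" → "erutxif" → "ferutxi".

ferutxi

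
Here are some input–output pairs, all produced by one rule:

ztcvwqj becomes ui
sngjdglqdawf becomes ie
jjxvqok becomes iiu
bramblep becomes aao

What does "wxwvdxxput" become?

Rule — shift every letter 1 place backward in the alphabet (wrapping around), then keep only the vowels.
"wxwvdxxput" → "vwvucwwots" → "uo".

uo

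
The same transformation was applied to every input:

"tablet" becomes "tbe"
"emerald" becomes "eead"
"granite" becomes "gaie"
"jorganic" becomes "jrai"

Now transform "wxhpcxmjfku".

whcmfu

The pattern: keep every other character starting from the first (positions 1st, 3rd, 5th, ...).
So "wxhpcxmjfku" becomes "whcmfu".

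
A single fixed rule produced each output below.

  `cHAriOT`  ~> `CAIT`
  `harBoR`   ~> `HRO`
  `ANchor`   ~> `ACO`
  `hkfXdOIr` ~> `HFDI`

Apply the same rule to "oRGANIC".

OGNC

What's happening: keep every other character starting from the first (positions 1st, 3rd, 5th, ...), then convert every letter to uppercase.
Working it through for "oRGANIC": intermediate "oGNC", final "OGNC".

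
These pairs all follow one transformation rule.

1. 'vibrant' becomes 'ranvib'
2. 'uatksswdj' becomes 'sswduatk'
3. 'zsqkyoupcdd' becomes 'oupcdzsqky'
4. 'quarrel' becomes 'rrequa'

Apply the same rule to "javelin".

elijav

Looking at the pairs, the operation is to delete the last character, then swap the front and back halves of the string.
So "javelin" becomes "elijav".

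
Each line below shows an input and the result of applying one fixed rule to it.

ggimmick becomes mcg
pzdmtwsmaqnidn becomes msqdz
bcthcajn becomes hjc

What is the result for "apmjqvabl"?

The transformation: move the first 3 characters to the end (rotate left by 3), then keep one character in every 3, starting at position 1 (positions 1st, 4th, 7th, ...).
Starting from "apmjqvabl": after the first operation, "jqvablapm"; after the second, "jaa".
(Check on "ggimmick": → "mmickggi" → "mcg" ✓)

jaa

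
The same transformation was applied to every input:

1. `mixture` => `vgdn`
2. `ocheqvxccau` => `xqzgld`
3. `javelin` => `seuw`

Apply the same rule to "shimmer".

In each case the input is transformed by: keep every other character starting from the first (positions 1st, 3rd, 5th, ...), then shift every letter 9 places forward in the alphabet (wrapping around).
Working it through for "shimmer": intermediate "simr", final "brva".

brva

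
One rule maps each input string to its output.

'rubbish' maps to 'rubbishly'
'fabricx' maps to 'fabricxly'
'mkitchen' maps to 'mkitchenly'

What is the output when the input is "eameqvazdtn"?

The pattern: append "ly".
Doing the same to "eameqvazdtn": "eameqvazdtnly".

eameqvazdtnly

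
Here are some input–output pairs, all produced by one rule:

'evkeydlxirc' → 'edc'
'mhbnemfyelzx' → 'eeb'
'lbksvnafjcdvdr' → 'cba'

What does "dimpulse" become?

ied

The rule is to sort the characters into reverse alphabetical order, then keep only the last 3 characters.
Applying both steps to "dimpulse": "uspmlied", then "ied".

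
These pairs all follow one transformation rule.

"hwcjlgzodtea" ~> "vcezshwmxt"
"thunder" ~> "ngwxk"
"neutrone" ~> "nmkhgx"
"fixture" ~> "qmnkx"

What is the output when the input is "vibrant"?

Looking at the pairs, the operation is to delete the first 2 characters, then shift every letter 7 places backward in the alphabet (wrapping around).
Starting from "vibrant": after the first operation, "brant"; after the second, "uktgm".

uktgm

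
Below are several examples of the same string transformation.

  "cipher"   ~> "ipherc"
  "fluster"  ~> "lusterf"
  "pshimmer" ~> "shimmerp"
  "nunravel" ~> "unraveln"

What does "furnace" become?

urnacef

Each output is the input with this applied: move the first character to the end.
For "furnace" the result is "urnacef".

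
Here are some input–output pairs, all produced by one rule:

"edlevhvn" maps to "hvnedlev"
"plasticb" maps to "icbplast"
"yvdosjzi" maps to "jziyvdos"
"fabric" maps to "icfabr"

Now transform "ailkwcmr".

The transformation: move the first character to the end, then swap the front and back halves of the string.
So "ailkwcmr" becomes "cmrailkw".

cmrailkw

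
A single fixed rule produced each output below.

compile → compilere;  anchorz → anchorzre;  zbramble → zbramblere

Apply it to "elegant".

Rule — append "re".
Doing the same to "elegant": "elegantre".

elegantre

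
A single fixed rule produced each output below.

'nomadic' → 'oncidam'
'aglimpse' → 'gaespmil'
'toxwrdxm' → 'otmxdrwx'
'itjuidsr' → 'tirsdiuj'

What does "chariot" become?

hctoira

The transformation: reverse the string, then move the last 2 characters to the front (rotate right by 2).
Working it through for "chariot": intermediate "toirahc", final "hctoira".
(Check on "nomadic": → "cidamon" → "oncidam" ✓)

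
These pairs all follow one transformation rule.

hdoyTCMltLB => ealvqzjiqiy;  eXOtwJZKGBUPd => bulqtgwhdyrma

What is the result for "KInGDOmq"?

hfkdaljn

Each output is the input with this applied: shift every letter 3 places backward in the alphabet (wrapping around), then convert every letter to lowercase.
Applying both steps to "KInGDOmq": "HFkDALjn", then "hfkdaljn".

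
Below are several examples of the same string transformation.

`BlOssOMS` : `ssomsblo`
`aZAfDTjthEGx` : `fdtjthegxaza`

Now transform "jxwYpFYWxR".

ypfywxrjxw

In each case the input is transformed by: move the first 3 characters to the end (rotate left by 3), then convert every letter to lowercase.
"jxwYpFYWxR" → "YpFYWxRjxw" → "ypfywxrjxw".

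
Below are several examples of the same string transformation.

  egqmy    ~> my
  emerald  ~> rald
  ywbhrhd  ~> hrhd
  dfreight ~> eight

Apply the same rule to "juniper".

iper

Looking at the pairs, the operation is to delete the first 3 characters.
For "juniper" the result is "iper".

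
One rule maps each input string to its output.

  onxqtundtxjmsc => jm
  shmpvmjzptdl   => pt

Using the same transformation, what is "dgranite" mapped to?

The transformation: move the last 2 characters to the front (rotate right by 2), then keep only the last 2 characters.
On "dgranite": the first step gives "tedgrani", and the second then gives "ni".

ni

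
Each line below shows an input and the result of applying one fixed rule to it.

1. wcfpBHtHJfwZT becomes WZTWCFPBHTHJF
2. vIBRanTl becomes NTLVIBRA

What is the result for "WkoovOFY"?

OFYWKOOV

What's happening: move the last 3 characters to the front (rotate right by 3), then convert every letter to uppercase.
For "WkoovOFY" the result is "OFYWKOOV".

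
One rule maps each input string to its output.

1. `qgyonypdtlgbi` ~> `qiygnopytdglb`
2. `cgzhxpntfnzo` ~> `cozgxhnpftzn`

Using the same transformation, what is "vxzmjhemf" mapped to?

vfzxjmehm

The rule is to move the last character to the front, then swap each adjacent pair of characters (1↔2, 3↔4, ...).
Applying both steps to "vxzmjhemf": "fvxzmjhem", then "vfzxjmehm".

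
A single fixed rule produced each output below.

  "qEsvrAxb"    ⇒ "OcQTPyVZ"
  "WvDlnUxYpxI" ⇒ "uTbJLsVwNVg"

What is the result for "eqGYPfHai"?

What's happening: shift every letter 2 places backward in the alphabet (wrapping around), then flip the case of every letter.
Working it through for "eqGYPfHai": intermediate "coEWNdFyg", final "COewnDfYG".

COewnDfYG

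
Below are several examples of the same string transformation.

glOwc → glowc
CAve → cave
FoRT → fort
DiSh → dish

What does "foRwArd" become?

The transformation: convert every letter to lowercase.
On "foRwArd" that produces "forward".

forward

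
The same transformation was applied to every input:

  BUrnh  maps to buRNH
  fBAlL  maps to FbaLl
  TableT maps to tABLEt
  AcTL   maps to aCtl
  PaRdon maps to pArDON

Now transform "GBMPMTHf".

The pattern: flip the case of every letter.
"GBMPMTHf" → "gbmpmthF".

gbmpmthF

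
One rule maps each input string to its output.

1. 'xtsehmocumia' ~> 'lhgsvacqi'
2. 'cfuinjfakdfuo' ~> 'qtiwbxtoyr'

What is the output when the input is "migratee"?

awufo

The transformation: shift every letter 12 places backward in the alphabet (wrapping around), then delete the last 3 characters.
Applying both steps to "migratee": "awufohss", then "awufo".
(Check on "xtsehmocumia": → "lhgsvacqiawo" → "lhgsvacqi" ✓)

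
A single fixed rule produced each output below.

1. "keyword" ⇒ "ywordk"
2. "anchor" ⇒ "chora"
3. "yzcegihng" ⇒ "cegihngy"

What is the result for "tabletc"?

bletct

The pattern: move the first character to the end, then delete the first character.
On "tabletc": the first step gives "abletct", and the second then gives "bletct".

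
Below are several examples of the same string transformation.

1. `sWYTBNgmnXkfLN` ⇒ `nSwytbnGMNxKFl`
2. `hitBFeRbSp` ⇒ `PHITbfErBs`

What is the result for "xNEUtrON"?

The rule is to move the last character to the front, then flip the case of every letter.
Applying both steps to "xNEUtrON": "NxNEUtrO", then "nXneuTRo".

nXneuTRo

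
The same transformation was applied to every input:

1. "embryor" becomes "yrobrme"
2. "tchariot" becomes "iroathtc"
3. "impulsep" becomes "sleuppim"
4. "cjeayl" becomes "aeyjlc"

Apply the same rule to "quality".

iltayuq

The transformation: move the last 3 characters to the front (rotate right by 3), then take characters alternately from the front and the back (1st, last, 2nd, 2nd-last, ...).
Working it through for "quality": intermediate "ityqual", final "iltayuq".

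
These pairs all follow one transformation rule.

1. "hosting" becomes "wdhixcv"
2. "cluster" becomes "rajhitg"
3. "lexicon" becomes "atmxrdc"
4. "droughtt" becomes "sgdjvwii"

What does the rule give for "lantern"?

Each output is the input with this applied: shift every letter 11 places backward in the alphabet (wrapping around).
For "lantern" the result is "apcitgc".

apcitgc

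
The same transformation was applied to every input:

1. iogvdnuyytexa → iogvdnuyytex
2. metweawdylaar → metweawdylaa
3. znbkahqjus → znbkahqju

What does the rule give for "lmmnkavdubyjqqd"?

lmmnkavdubyjqq

The transformation: delete the last character.
On "lmmnkavdubyjqqd" that produces "lmmnkavdubyjqq".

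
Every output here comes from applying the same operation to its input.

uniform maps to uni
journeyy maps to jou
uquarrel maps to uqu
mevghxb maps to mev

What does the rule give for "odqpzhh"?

odq

Rule — keep only the first 3 characters.
Doing the same to "odqpzhh": "odq".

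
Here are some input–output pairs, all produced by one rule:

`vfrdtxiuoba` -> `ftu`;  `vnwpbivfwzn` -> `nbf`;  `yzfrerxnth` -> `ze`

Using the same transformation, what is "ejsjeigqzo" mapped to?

je

Rule — delete the last 3 characters, then keep one character in every 3, starting at position 2 (positions 2nd, 5th, 8th, ...).
So "ejsjeigqzo" becomes "je".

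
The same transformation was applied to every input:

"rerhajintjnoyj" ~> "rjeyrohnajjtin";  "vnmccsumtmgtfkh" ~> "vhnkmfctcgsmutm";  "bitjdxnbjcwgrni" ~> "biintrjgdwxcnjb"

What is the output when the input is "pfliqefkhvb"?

In each case the input is transformed by: take characters alternately from the front and the back (1st, last, 2nd, 2nd-last, ...).
For "pfliqefkhvb" the result is "pbfvlhikqfe".

pbfvlhikqfe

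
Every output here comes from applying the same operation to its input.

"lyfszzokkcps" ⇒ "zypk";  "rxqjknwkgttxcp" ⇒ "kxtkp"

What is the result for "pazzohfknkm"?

What's happening: keep one character in every 3, starting at position 2 (positions 2nd, 5th, 8th, ...), then swap each adjacent pair of characters (1↔2, 3↔4, ...).
For "pazzohfknkm" the result is "oamk".

oamk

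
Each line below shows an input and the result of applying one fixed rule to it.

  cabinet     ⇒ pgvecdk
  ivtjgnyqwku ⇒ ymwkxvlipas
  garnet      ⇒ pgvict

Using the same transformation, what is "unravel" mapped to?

The rule is to move the last 3 characters to the front (rotate right by 3), then shift every letter 2 places forward in the alphabet (wrapping around).
For "unravel" the result is "xgnwptc".

xgnwptc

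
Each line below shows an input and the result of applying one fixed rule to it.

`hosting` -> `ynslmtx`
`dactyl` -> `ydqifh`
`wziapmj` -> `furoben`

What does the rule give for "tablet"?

In each case the input is transformed by: shift every letter 5 places forward in the alphabet (wrapping around), then move the first 3 characters to the end (rotate left by 3).
"tablet" → "yfgqjy" → "qjyyfg".

qjyyfg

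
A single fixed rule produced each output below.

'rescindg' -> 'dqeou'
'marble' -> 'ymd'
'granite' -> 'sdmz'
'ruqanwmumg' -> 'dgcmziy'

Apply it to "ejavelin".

qvmhq

Each output is the input with this applied: shift every letter 12 places forward in the alphabet (wrapping around), then delete the last 3 characters.
Applying both steps to "ejavelin": "qvmhqxuz", then "qvmhq".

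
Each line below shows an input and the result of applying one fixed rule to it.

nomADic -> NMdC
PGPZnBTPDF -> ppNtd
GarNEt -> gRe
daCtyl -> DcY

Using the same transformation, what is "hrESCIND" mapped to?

Hecn

The pattern: keep every other character starting from the first (positions 1st, 3rd, 5th, ...), then flip the case of every letter.
"hrESCIND" → "hECN" → "Hecn".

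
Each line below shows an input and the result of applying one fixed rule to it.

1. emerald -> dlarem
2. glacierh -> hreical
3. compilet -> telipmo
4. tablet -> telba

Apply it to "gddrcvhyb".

The pattern: delete the first character, then reverse the string.
For "gddrcvhyb" the result is "byhvcrdd".
(Check on "compilet": → "ompilet" → "telipmo" ✓)

byhvcrdd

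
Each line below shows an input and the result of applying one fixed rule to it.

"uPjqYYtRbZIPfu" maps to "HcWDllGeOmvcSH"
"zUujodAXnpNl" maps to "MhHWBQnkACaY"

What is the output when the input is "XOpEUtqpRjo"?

Rule — shift every letter 13 places forward in the alphabet (wrapping around) — i.e. ROT13, then flip the case of every letter.
On "XOpEUtqpRjo" that produces "kbCrhGDCeWB".

kbCrhGDCeWB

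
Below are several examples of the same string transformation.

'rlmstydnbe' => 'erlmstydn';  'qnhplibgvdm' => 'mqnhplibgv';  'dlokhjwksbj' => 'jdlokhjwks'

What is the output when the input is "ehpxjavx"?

xehpxja

The pattern: move the last 2 characters to the front (rotate right by 2), then delete the first character.
Starting from "ehpxjavx": after the first operation, "vxehpxja"; after the second, "xehpxja".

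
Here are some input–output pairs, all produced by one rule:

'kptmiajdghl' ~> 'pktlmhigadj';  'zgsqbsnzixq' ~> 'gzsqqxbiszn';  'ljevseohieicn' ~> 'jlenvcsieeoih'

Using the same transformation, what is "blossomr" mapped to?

lborsmso

Looking at the pairs, the operation is to move the first character to the end, then take characters alternately from the front and the back (1st, last, 2nd, 2nd-last, ...).
On "blossomr": the first step gives "lossomrb", and the second then gives "lborsmso".
(Check on "zgsqbsnzixq": → "gsqbsnzixqz" → "gzsqqxbiszn" ✓)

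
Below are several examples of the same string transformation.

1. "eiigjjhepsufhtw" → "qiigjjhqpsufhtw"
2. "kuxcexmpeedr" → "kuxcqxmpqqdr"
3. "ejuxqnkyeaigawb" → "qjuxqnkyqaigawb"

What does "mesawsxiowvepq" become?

In each case the input is transformed by: replace every "e" with "q".
"mesawsxiowvepq" → "mqsawsxiowvqpq".

mqsawsxiowvqpq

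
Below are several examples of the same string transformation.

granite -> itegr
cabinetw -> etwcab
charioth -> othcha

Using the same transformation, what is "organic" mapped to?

nicor

Each output is the input with this applied: move the last 3 characters to the front (rotate right by 3), then delete the last 2 characters.
Doing the same to "organic": "nicor".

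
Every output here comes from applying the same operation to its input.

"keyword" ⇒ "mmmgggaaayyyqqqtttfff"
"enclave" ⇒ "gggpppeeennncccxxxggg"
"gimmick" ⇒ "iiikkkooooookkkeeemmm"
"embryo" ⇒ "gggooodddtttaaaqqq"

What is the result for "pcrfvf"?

The rule is to repeat every character 3 times, then shift every letter 2 places forward in the alphabet (wrapping around).
"pcrfvf" → "pppcccrrrfffvvvfff" → "rrreeettthhhxxxhhh".

rrreeettthhhxxxhhh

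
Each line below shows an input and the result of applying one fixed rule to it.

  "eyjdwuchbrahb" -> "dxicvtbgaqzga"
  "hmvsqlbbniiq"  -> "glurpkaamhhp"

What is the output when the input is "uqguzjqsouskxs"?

Rule — shift every letter 1 place backward in the alphabet (wrapping around).
"uqguzjqsouskxs" → "tpftyiprntrjwr".

tpftyiprntrjwr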